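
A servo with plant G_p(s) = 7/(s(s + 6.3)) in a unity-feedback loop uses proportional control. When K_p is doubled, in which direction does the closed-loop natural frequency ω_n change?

increase

ω_n = √(7·K_p), which grows with K_p.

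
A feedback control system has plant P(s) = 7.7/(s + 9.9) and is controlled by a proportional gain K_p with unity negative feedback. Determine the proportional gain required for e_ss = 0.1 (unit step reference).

K_p = 11.6

For a type-0 loop with proportional control, e_ss = 1/(1 + K_p·P(0)).
P(0) = 0.7778. Require 1/(1 + K_p·0.7778) = 0.1, so 1 + 0.7778·K_p = 10.
K_p = (10 − 1)/0.7778 = 11.6.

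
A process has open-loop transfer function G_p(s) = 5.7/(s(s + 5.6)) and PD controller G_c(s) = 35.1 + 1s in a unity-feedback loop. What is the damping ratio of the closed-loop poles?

Forward path: (35.1 + 1s)·5.7/(s(s+5.6)). The closed-loop characteristic equation is s² + (5.6 + 5.7·1)s + 5.7·35.1 = 0.
That is s² + 11.3s + 200.1 = 0, so ω_n = 14.14 rad/s and ζ = 11.3/(2·14.14) = 0.3994.

ζ = 0.399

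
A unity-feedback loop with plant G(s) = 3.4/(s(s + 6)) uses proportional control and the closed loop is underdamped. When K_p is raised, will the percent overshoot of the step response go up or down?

increase

ζ = 6/(2√(3.4K_p)) decreases as K_p grows; lower damping means more overshoot.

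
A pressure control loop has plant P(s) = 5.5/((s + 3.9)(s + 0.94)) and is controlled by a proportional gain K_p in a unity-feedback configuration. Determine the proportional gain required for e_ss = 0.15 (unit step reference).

For a type-0 loop with proportional control, e_ss = 1/(1 + K_p·P(0)).
P(0) = 1.5. Require 1/(1 + K_p·1.5) = 0.15, so 1 + 1.5·K_p = 6.667.
K_p = (6.667 − 1)/1.5 = 3.78.

K_p = 3.78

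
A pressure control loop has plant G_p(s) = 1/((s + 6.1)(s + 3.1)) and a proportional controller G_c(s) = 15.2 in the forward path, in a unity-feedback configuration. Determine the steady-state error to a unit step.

0.554

The loop is type 0. Static position error constant K_pos = G_c(0)·G_p(0) = 15.2·0.05288 = 0.8038.
Steady-state error to a unit step: e_ss = 1/(1+K_pos) = 1/1.804 = 0.554.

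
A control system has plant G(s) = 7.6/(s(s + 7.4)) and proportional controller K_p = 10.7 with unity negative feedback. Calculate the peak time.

T_p = 0.382 s

From 1 + K_pG(s) = 0: s² + 7.4s + 81.32 = 0 ⇒ ω_n = 9.018, ζ = 0.4103.
Damped frequency ω_d = ω_n√(1−ζ²) = 8.224 rad/s, so peak time T_p = π/ω_d = 0.382 s.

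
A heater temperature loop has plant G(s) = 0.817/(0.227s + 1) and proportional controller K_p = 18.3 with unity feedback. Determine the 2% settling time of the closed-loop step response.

T_s ≈ 0.0569 s

Closed loop: T(s) = K_p·G/(1+K_p·G) = 14.95/(0.227s + 1 + 14.95), with pole at s = −(1 + 14.95)/0.227 = −70.27.
τ = 1/70.27 = 0.01423 s, so 2% settling time ≈ 4τ = 0.0569 s.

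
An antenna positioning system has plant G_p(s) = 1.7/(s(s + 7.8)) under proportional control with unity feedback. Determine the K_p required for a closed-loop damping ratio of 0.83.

K_p = 13

Closed-loop characteristic equation: s² + 7.8s + K_p·1.7 = 0.
So ω_n = √(1.7K_p) and 2ζω_n = 7.8, giving ζ = 7.8/(2√(1.7K_p)).
Setting ζ = 0.83: √(1.7K_p) = 7.8/(2·0.83) = 4.699, so K_p = 22.08/1.7 = 13.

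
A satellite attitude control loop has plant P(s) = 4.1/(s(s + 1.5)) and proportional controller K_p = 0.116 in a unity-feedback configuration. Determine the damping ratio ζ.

1 + K_p·P(s) = 0 gives s² + 1.5s + 0.4756 = 0.
Matching s² + 2ζω_n s + ω_n²: ω_n = √0.4756 = 0.6896 rad/s and 2ζω_n = 1.5, so ζ = 1.5/(2·0.6896) = 1.09.

ζ = 1.09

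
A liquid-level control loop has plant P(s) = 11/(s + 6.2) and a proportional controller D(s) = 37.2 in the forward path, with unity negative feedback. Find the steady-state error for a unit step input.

The loop is type 0. Static position error constant K_pos = D(0)·P(0) = 37.2·1.774 = 66.
Steady-state error to a unit step: e_ss = 1/(1+K_pos) = 1/67 = 0.0149.

0.0149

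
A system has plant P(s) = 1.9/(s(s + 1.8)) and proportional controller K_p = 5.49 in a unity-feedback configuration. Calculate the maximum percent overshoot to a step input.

40.2%

From 1 + K_pP(s) = 0: s² + 1.8s + 10.43 = 0 ⇒ ω_n = 3.23, ζ = 0.2787.
%OS = 100·exp(−πζ/√(1−ζ²)) = 100·exp(−π·0.2787/√0.9223) = 40.2%.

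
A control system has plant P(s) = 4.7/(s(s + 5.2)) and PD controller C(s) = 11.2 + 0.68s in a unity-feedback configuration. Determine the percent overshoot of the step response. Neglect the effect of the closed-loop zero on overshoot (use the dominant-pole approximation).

10.8%

Forward path: (11.2 + 0.68s)·4.7/(s(s+5.2)). The closed-loop characteristic equation is s² + (5.2 + 4.7·0.68)s + 4.7·11.2 = 0.
That is s² + 8.396s + 52.64 = 0, so ω_n = 7.255 rad/s and ζ = 8.396/(2·7.255) = 0.5786.
%OS = 100·exp(−πζ/√(1−ζ²)) = 10.8%.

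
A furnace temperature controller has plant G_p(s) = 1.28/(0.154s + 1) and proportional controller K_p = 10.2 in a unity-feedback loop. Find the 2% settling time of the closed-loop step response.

T_s ≈ 0.0438 s

Closed loop: T(s) = K_p·G_p/(1+K_p·G_p) = 13.06/(0.154s + 1 + 13.06), with pole at s = −(1 + 13.06)/0.154 = −91.27.
τ = 1/91.27 = 0.01096 s, so 2% settling time ≈ 4τ = 0.0438 s.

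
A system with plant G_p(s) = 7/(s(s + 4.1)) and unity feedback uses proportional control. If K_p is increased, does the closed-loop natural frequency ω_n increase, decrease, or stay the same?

increase

ω_n = √(7·K_p), which grows with K_p.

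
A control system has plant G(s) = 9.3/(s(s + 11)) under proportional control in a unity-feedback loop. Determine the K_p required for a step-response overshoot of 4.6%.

From %OS = 100·exp(−πζ/√(1−ζ²)) = 4.6%, ζ = −ln(0.046)/√(π²+ln²(0.046)) = 0.7.
Characteristic equation s² + 11s + 9.3K_p = 0 gives ζ = 11/(2√(9.3K_p)).
Setting ζ = 0.7: √(9.3K_p) = 11/(2·0.7) = 7.857, so K_p = 61.74/9.3 = 6.64.

K_p = 6.64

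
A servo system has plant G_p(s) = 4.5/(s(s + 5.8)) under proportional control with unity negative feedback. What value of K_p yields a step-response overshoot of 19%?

K_p = 8.56

From %OS = 100·exp(−πζ/√(1−ζ²)) = 19%, ζ = −ln(0.19)/√(π²+ln²(0.19)) = 0.4673.
Characteristic equation s² + 5.8s + 4.5K_p = 0 gives ζ = 5.8/(2√(4.5K_p)).
Setting ζ = 0.4673: √(4.5K_p) = 5.8/(2·0.4673) = 6.205, so K_p = 38.51/4.5 = 8.56.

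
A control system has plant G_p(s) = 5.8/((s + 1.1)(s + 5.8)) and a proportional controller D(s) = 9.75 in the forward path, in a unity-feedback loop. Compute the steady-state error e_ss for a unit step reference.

0.101

The loop is type 0. Static position error constant K_pos = D(0)·G_p(0) = 9.75·0.9091 = 8.864.
Steady-state error to a unit step: e_ss = 1/(1+K_pos) = 1/9.864 = 0.101.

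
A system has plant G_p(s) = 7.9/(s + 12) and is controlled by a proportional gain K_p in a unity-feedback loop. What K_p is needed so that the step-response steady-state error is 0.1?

Steady-state error for a unit step on this type-0 loop is 1/(1 + K_p·G_p(0)).
G_p(0) = 0.6583. Require 1/(1 + K_p·0.6583) = 0.1, so 1 + 0.6583·K_p = 10.
K_p = (10 − 1)/0.6583 = 13.7.

K_p = 13.7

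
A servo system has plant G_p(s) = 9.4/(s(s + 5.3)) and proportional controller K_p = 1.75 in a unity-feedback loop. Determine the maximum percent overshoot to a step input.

6.64%

From 1 + K_pG_p(s) = 0: s² + 5.3s + 16.45 = 0 ⇒ ω_n = 4.056, ζ = 0.6534.
%OS = 100·exp(−πζ/√(1−ζ²)) = 100·exp(−π·0.6534/√0.5731) = 6.64%.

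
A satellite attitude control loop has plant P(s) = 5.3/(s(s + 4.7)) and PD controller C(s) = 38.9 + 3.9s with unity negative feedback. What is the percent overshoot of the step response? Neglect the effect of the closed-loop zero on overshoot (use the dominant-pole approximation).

0.268%

Forward path: (38.9 + 3.9s)·5.3/(s(s+4.7)). The closed-loop characteristic equation is s² + (4.7 + 5.3·3.9)s + 5.3·38.9 = 0.
That is s² + 25.37s + 206.2 = 0, so ω_n = 14.36 rad/s and ζ = 25.37/(2·14.36) = 0.8834.
%OS = 100·exp(−πζ/√(1−ζ²)) = 0.268%.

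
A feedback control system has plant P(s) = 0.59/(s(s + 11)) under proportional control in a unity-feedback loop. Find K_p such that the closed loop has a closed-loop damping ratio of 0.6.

K_p = 142

Closed-loop characteristic equation: s² + 11s + K_p·0.59 = 0.
So ω_n = √(0.59K_p) and 2ζω_n = 11, giving ζ = 11/(2√(0.59K_p)).
Setting ζ = 0.6: √(0.59K_p) = 11/(2·0.6) = 9.167, so K_p = 84.03/0.59 = 142.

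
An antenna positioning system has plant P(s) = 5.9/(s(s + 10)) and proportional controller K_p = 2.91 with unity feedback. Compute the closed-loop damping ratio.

With unity feedback the closed-loop characteristic equation is s² + 10s + 2.91·5.9 = s² + 10s + 17.17 = 0.
So ω_n² = 17.17 ⇒ ω_n = 4.144 rad/s, and ζ = 10/(2ω_n) = 1.21.

ζ = 1.21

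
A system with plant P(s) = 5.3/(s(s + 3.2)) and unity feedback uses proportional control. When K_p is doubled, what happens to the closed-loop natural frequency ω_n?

increase

ω_n = √(5.3·K_p), which grows with K_p.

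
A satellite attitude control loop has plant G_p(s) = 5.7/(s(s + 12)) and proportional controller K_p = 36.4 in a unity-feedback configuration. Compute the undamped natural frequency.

1 + K_p·G_p(s) = 0 gives s² + 12s + 207.5 = 0.
So ω_n² = 207.5 ⇒ ω_n = 14.4 rad/s, and ζ = 12/(2ω_n) = 0.417.

ω_n = 14.4 rad/s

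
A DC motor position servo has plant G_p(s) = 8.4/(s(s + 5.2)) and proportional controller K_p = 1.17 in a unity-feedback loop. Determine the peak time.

T_p = 1.79 s

Closed-loop characteristic equation: s² + 5.2s + 9.828 = 0, so ω_n = 3.135 rad/s and ζ = 5.2/(2·3.135) = 0.8294.
Damped frequency ω_d = ω_n√(1−ζ²) = 1.752 rad/s, so peak time T_p = π/ω_d = 1.79 s.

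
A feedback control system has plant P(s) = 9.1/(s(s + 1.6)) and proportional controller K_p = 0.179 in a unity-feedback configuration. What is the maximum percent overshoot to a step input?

From 1 + K_pP(s) = 0: s² + 1.6s + 1.629 = 0 ⇒ ω_n = 1.276, ζ = 0.6268.
%OS = 100·exp(−πζ/√(1−ζ²)) = 100·exp(−π·0.6268/√0.6071) = 7.99%.

7.99%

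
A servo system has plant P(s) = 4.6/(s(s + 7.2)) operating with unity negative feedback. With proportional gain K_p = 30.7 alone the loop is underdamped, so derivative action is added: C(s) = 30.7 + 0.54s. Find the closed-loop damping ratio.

ζ = 0.407

Forward path: (30.7 + 0.54s)·4.6/(s(s+7.2)). The closed-loop characteristic equation is s² + (7.2 + 4.6·0.54)s + 4.6·30.7 = 0.
That is s² + 9.684s + 141.2 = 0, so ω_n = 11.88 rad/s and ζ = 9.684/(2·11.88) = 0.4075.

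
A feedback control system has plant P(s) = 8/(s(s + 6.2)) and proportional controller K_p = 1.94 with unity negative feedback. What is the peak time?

From 1 + K_pP(s) = 0: s² + 6.2s + 15.52 = 0 ⇒ ω_n = 3.94, ζ = 0.7869.
Damped frequency ω_d = ω_n√(1−ζ²) = 2.431 rad/s, so peak time T_p = π/ω_d = 1.29 s.

T_p = 1.29 s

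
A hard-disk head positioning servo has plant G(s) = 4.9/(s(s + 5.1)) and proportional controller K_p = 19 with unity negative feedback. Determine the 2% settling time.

T_s ≈ 1.57 s

From 1 + K_pG(s) = 0: s² + 5.1s + 93.1 = 0 ⇒ ω_n = 9.649, ζ = 0.2643.
2% settling time T_s ≈ 4/(ζω_n) = 4/2.55 = 1.57 s.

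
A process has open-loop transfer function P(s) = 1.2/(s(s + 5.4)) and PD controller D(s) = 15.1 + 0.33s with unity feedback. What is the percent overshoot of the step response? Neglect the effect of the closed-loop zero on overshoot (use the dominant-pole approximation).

5.39%

Forward path: (15.1 + 0.33s)·1.2/(s(s+5.4)). The closed-loop characteristic equation is s² + (5.4 + 1.2·0.33)s + 1.2·15.1 = 0.
That is s² + 5.796s + 18.12 = 0, so ω_n = 4.257 rad/s and ζ = 5.796/(2·4.257) = 0.6808.
%OS = 100·exp(−πζ/√(1−ζ²)) = 5.39%.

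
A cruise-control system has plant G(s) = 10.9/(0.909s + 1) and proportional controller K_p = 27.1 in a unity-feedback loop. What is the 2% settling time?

Closed loop: T(s) = K_p·G/(1+K_p·G) = 295.4/(0.909s + 1 + 295.4), with pole at s = −(1 + 295.4)/0.909 = −326.1.
τ = 1/326.1 = 0.003067 s, so 2% settling time ≈ 4τ = 0.0123 s.

T_s ≈ 0.0123 s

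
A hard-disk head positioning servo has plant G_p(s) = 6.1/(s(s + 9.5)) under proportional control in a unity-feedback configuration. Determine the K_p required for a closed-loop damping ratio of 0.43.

K_p = 20

Closed-loop characteristic equation: s² + 9.5s + K_p·6.1 = 0.
So ω_n = √(6.1K_p) and 2ζω_n = 9.5, giving ζ = 9.5/(2√(6.1K_p)).
Setting ζ = 0.43: √(6.1K_p) = 9.5/(2·0.43) = 11.05, so K_p = 122/6.1 = 20.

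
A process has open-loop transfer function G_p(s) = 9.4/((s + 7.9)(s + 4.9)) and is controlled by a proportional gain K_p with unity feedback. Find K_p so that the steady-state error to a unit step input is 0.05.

For a type-0 loop with proportional control, e_ss = 1/(1 + K_p·G_p(0)).
G_p(0) = 0.2428. Require 1/(1 + K_p·0.2428) = 0.05, so 1 + 0.2428·K_p = 20.
K_p = (20 − 1)/0.2428 = 78.2.

K_p = 78.2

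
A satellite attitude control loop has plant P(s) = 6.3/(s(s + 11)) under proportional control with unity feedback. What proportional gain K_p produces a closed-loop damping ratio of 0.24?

Closed-loop characteristic equation: s² + 11s + K_p·6.3 = 0.
So ω_n = √(6.3K_p) and 2ζω_n = 11, giving ζ = 11/(2√(6.3K_p)).
Setting ζ = 0.24: √(6.3K_p) = 11/(2·0.24) = 22.92, so K_p = 525.2/6.3 = 83.4.

K_p = 83.4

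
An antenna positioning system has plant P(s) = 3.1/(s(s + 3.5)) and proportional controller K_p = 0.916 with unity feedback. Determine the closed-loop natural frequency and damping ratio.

ω_n = 1.69 rad/s, ζ = 1.04

With unity feedback the closed-loop characteristic equation is s² + 3.5s + 0.916·3.1 = s² + 3.5s + 2.84 = 0.
So ω_n² = 2.84 ⇒ ω_n = 1.685 rad/s, and ζ = 3.5/(2ω_n) = 1.04.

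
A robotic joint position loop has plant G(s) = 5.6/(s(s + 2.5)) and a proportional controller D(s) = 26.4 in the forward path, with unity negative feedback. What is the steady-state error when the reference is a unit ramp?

0.0169

The loop has one pole at the origin (type 1). Velocity error constant K_v = lim_{s→0} s·D(s)G(s) = 26.4·5.6/2.5 = 59.14.
Steady-state error to a unit ramp: e_ss = 1/K_v = 0.0169.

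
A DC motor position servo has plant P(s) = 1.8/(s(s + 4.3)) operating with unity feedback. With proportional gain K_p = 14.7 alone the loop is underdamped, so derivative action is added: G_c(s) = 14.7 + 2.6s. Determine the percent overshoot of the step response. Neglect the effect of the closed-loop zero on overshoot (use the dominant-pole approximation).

Forward path: (14.7 + 2.6s)·1.8/(s(s+4.3)). The closed-loop characteristic equation is s² + (4.3 + 1.8·2.6)s + 1.8·14.7 = 0.
That is s² + 8.98s + 26.46 = 0, so ω_n = 5.144 rad/s and ζ = 8.98/(2·5.144) = 0.8729.
%OS = 100·exp(−πζ/√(1−ζ²)) = 0.362%.

0.362%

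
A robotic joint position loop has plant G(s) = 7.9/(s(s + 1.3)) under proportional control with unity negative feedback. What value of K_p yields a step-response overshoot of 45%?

K_p = 0.881

From %OS = 100·exp(−πζ/√(1−ζ²)) = 45%, ζ = −ln(0.45)/√(π²+ln²(0.45)) = 0.2463.
Characteristic equation s² + 1.3s + 7.9K_p = 0 gives ζ = 1.3/(2√(7.9K_p)).
Setting ζ = 0.2463: √(7.9K_p) = 1.3/(2·0.2463) = 2.639, so K_p = 6.962/7.9 = 0.881.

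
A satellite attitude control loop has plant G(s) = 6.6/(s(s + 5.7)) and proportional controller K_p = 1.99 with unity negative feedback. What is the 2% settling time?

Closed-loop characteristic equation: s² + 5.7s + 13.13 = 0, so ω_n = 3.624 rad/s and ζ = 5.7/(2·3.624) = 0.7864.
2% settling time T_s ≈ 4/(ζω_n) = 4/2.85 = 1.4 s.

T_s ≈ 1.4 s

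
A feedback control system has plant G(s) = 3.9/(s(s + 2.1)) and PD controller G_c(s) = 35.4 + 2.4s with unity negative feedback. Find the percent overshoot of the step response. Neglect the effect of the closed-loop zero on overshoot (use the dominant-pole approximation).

Forward path: (35.4 + 2.4s)·3.9/(s(s+2.1)). The closed-loop characteristic equation is s² + (2.1 + 3.9·2.4)s + 3.9·35.4 = 0.
That is s² + 11.46s + 138.1 = 0, so ω_n = 11.75 rad/s and ζ = 11.46/(2·11.75) = 0.4877.
%OS = 100·exp(−πζ/√(1−ζ²)) = 17.3%.

17.3%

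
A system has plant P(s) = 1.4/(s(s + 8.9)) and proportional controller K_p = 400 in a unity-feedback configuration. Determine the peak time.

From 1 + K_pP(s) = 0: s² + 8.9s + 560 = 0 ⇒ ω_n = 23.66, ζ = 0.188.
Damped frequency ω_d = ω_n√(1−ζ²) = 23.24 rad/s, so peak time T_p = π/ω_d = 0.135 s.

T_p = 0.135 s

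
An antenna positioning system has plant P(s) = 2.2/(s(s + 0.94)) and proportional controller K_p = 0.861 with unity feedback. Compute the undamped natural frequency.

The closed-loop denominator is s(s+0.94) + 0.861·2.2 = s² + 0.94s + 1.894.
Matching s² + 2ζω_n s + ω_n²: ω_n = √1.894 = 1.376 rad/s and 2ζω_n = 0.94, so ζ = 0.94/(2·1.376) = 0.341.

ω_n = 1.38 rad/s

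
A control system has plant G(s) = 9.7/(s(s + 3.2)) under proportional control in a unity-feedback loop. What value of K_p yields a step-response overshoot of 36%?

From %OS = 100·exp(−πζ/√(1−ζ²)) = 36%, ζ = −ln(0.36)/√(π²+ln²(0.36)) = 0.3093.
Characteristic equation s² + 3.2s + 9.7K_p = 0 gives ζ = 3.2/(2√(9.7K_p)).
Setting ζ = 0.3093: √(9.7K_p) = 3.2/(2·0.3093) = 5.174, so K_p = 26.77/9.7 = 2.76.

K_p = 2.76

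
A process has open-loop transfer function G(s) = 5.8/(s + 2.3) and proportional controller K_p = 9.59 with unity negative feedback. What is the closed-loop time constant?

τ = 0.0173 s

Closed-loop transfer function: T(s) = K_p·G(s)/(1 + K_p·G(s)) = 55.62/(s + 2.3 + 55.62) = 55.62/(s + 57.92).
Time constant τ = 1/57.92 = 0.0173 s.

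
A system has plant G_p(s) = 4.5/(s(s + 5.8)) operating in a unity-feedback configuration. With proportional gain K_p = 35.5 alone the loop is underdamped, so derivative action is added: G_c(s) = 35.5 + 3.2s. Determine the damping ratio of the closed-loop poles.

Forward path: (35.5 + 3.2s)·4.5/(s(s+5.8)). The closed-loop characteristic equation is s² + (5.8 + 4.5·3.2)s + 4.5·35.5 = 0.
That is s² + 20.2s + 159.8 = 0, so ω_n = 12.64 rad/s and ζ = 20.2/(2·12.64) = 0.7991.

ζ = 0.799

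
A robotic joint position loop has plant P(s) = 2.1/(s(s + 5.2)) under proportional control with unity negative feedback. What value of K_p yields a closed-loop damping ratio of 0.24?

K_p = 55.9

Closed-loop characteristic equation: s² + 5.2s + K_p·2.1 = 0.
So ω_n = √(2.1K_p) and 2ζω_n = 5.2, giving ζ = 5.2/(2√(2.1K_p)).
Setting ζ = 0.24: √(2.1K_p) = 5.2/(2·0.24) = 10.83, so K_p = 117.4/2.1 = 55.9.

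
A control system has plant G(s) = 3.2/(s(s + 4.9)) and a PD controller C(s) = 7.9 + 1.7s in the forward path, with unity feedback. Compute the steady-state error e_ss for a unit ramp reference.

The loop has one pole at the origin (type 1). Velocity error constant K_v = lim_{s→0} s·C(s)G(s) = 7.9·3.2/4.9 = 5.159.
Steady-state error to a unit ramp: e_ss = 1/K_v = 0.194.

0.194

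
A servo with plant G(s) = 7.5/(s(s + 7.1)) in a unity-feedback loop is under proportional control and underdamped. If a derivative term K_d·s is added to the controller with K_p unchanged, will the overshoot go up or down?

decrease

With PD the characteristic equation becomes s² + (a + K·K_d)s + K·K_p = 0; the damping term grows, ζ rises, overshoot falls.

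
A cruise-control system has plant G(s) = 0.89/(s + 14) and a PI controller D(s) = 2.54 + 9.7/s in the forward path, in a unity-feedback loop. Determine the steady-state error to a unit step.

0

The open loop D(s)G(s) has a pole at the origin (type 1), so the static position error constant is infinite and e_ss = 1/(1+∞) = 0.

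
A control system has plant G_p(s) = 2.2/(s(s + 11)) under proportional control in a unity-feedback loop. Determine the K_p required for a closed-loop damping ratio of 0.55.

K_p = 45.5

Closed-loop characteristic equation: s² + 11s + K_p·2.2 = 0.
So ω_n = √(2.2K_p) and 2ζω_n = 11, giving ζ = 11/(2√(2.2K_p)).
Setting ζ = 0.55: √(2.2K_p) = 11/(2·0.55) = 10, so K_p = 100/2.2 = 45.5.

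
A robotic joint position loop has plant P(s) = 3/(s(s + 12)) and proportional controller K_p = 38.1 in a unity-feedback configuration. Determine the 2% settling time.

The closed-loop denominator s² + 12s + 114.3 gives ω_n = √114.3 = 10.69 and ζ = 12/(2ω_n) = 0.5612.
2% settling time T_s ≈ 4/(ζω_n) = 4/6 = 0.667 s.

T_s ≈ 0.667 s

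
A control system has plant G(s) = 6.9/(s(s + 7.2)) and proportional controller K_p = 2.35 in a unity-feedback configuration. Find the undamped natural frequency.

ω_n = 4.03 rad/s

1 + K_p·G(s) = 0 gives s² + 7.2s + 16.21 = 0.
So ω_n² = 16.21 ⇒ ω_n = 4.027 rad/s, and ζ = 7.2/(2ω_n) = 0.894.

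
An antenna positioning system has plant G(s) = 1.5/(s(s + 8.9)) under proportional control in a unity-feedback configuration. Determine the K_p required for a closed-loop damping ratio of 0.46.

K_p = 62.4

Closed-loop characteristic equation: s² + 8.9s + K_p·1.5 = 0.
So ω_n = √(1.5K_p) and 2ζω_n = 8.9, giving ζ = 8.9/(2√(1.5K_p)).
Setting ζ = 0.46: √(1.5K_p) = 8.9/(2·0.46) = 9.674, so K_p = 93.58/1.5 = 62.4.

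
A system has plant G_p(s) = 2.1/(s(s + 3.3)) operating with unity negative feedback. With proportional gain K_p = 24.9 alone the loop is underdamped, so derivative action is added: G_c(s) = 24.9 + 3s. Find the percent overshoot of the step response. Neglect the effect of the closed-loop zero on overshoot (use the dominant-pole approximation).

Forward path: (24.9 + 3s)·2.1/(s(s+3.3)). The closed-loop characteristic equation is s² + (3.3 + 2.1·3)s + 2.1·24.9 = 0.
That is s² + 9.6s + 52.29 = 0, so ω_n = 7.231 rad/s and ζ = 9.6/(2·7.231) = 0.6638.
%OS = 100·exp(−πζ/√(1−ζ²)) = 6.15%.

6.15%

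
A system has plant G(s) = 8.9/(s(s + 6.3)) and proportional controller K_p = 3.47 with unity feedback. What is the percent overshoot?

11.5%

From 1 + K_pG(s) = 0: s² + 6.3s + 30.88 = 0 ⇒ ω_n = 5.557, ζ = 0.5668.
%OS = 100·exp(−πζ/√(1−ζ²)) = 100·exp(−π·0.5668/√0.6787) = 11.5%.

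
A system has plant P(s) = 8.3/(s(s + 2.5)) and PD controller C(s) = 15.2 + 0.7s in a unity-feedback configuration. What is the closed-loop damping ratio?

ζ = 0.37

Forward path: (15.2 + 0.7s)·8.3/(s(s+2.5)). The closed-loop characteristic equation is s² + (2.5 + 8.3·0.7)s + 8.3·15.2 = 0.
That is s² + 8.31s + 126.2 = 0, so ω_n = 11.23 rad/s and ζ = 8.31/(2·11.23) = 0.3699.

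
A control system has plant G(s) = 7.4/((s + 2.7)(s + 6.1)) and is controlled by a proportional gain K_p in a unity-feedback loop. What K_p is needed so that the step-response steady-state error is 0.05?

K_p = 42.3

Steady-state error for a unit step on this type-0 loop is 1/(1 + K_p·G(0)).
G(0) = 0.4493. Require 1/(1 + K_p·0.4493) = 0.05, so 1 + 0.4493·K_p = 20.
K_p = (20 − 1)/0.4493 = 42.3.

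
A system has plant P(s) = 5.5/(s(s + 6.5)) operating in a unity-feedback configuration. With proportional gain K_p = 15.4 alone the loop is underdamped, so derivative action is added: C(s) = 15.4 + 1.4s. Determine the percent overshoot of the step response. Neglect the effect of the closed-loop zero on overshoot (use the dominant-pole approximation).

2.22%

Forward path: (15.4 + 1.4s)·5.5/(s(s+6.5)). The closed-loop characteristic equation is s² + (6.5 + 5.5·1.4)s + 5.5·15.4 = 0.
That is s² + 14.2s + 84.7 = 0, so ω_n = 9.203 rad/s and ζ = 14.2/(2·9.203) = 0.7715.
%OS = 100·exp(−πζ/√(1−ζ²)) = 2.22%.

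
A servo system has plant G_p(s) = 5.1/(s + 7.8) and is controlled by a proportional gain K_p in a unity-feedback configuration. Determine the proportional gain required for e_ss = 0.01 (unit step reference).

Steady-state error for a unit step on this type-0 loop is 1/(1 + K_p·G_p(0)).
G_p(0) = 0.6538. Require 1/(1 + K_p·0.6538) = 0.01, so 1 + 0.6538·K_p = 100.
K_p = (100 − 1)/0.6538 = 151.

K_p = 151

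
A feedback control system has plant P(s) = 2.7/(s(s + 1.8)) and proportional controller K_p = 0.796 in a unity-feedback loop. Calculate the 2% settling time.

T_s ≈ 4.44 s

The closed-loop denominator s² + 1.8s + 2.149 gives ω_n = √2.149 = 1.466 and ζ = 1.8/(2ω_n) = 0.6139.
2% settling time T_s ≈ 4/(ζω_n) = 4/0.9 = 4.44 s.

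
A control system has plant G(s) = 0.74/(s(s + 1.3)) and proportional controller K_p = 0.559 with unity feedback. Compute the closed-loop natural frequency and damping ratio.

1 + K_p·G(s) = 0 gives s² + 1.3s + 0.4137 = 0.
So ω_n² = 0.4137 ⇒ ω_n = 0.6432 rad/s, and ζ = 1.3/(2ω_n) = 1.01.

ω_n = 0.643 rad/s, ζ = 1.01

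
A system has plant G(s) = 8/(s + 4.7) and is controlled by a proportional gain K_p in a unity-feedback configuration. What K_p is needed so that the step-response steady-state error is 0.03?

The loop is type 0, so e_ss(step) = 1/(1 + K_pos) with K_pos = K_p·G(0).
G(0) = 1.702. Require 1/(1 + K_p·1.702) = 0.03, so 1 + 1.702·K_p = 33.33.
K_p = (33.33 − 1)/1.702 = 19.

K_p = 19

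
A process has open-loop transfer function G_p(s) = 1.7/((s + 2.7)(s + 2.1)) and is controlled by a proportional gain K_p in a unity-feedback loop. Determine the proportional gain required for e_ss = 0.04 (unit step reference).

K_p = 80

The loop is type 0, so e_ss(step) = 1/(1 + K_pos) with K_pos = K_p·G_p(0).
G_p(0) = 0.2998. Require 1/(1 + K_p·0.2998) = 0.04, so 1 + 0.2998·K_p = 25.
K_p = (25 − 1)/0.2998 = 80.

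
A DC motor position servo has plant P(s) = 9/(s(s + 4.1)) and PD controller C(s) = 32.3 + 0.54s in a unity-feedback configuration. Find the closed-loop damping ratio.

ζ = 0.263

Forward path: (32.3 + 0.54s)·9/(s(s+4.1)). The closed-loop characteristic equation is s² + (4.1 + 9·0.54)s + 9·32.3 = 0.
That is s² + 8.96s + 290.7 = 0, so ω_n = 17.05 rad/s and ζ = 8.96/(2·17.05) = 0.2628.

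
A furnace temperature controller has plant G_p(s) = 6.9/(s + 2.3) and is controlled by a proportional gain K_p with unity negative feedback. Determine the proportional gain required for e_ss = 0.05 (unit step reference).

The loop is type 0, so e_ss(step) = 1/(1 + K_pos) with K_pos = K_p·G_p(0).
G_p(0) = 3. Require 1/(1 + K_p·3) = 0.05, so 1 + 3·K_p = 20.
K_p = (20 − 1)/3 = 6.33.

K_p = 6.33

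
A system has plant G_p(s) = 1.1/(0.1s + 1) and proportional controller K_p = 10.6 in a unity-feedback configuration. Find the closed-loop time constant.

τ = 0.0079 s

Closed loop: T(s) = K_p·G_p/(1+K_p·G_p) = 11.66/(0.1s + 1 + 11.66), with pole at s = −(1 + 11.66)/0.1 = −126.6.
Closed-loop time constant τ = 1/126.6 = 0.0079 s.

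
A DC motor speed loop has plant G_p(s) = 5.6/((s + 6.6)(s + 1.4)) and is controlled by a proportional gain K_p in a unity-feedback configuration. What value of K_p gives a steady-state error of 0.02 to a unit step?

K_p = 80.8

Steady-state error for a unit step on this type-0 loop is 1/(1 + K_p·G_p(0)).
G_p(0) = 0.6061. Require 1/(1 + K_p·0.6061) = 0.02, so 1 + 0.6061·K_p = 50.
K_p = (50 − 1)/0.6061 = 80.8.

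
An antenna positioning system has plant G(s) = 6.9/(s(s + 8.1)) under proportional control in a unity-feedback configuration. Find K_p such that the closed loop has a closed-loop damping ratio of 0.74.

Closed-loop characteristic equation: s² + 8.1s + K_p·6.9 = 0.
So ω_n = √(6.9K_p) and 2ζω_n = 8.1, giving ζ = 8.1/(2√(6.9K_p)).
Setting ζ = 0.74: √(6.9K_p) = 8.1/(2·0.74) = 5.473, so K_p = 29.95/6.9 = 4.34.

K_p = 4.34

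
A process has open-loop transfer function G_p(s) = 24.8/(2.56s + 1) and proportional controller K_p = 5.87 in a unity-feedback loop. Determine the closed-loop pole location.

Closed loop: T(s) = K_p·G_p/(1+K_p·G_p) = 145.6/(2.56s + 1 + 145.6), with pole at s = −(1 + 145.6)/2.56 = −57.26.

s = -57.26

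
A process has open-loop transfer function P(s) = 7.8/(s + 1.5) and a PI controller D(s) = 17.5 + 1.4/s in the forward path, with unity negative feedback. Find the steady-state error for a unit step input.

The open loop D(s)P(s) has a pole at the origin (type 1), so the static position error constant is infinite and e_ss = 1/(1+∞) = 0.

0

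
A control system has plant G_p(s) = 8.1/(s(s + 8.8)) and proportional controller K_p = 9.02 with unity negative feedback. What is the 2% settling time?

From 1 + K_pG_p(s) = 0: s² + 8.8s + 73.06 = 0 ⇒ ω_n = 8.548, ζ = 0.5148.
2% settling time T_s ≈ 4/(ζω_n) = 4/4.4 = 0.909 s.

T_s ≈ 0.909 s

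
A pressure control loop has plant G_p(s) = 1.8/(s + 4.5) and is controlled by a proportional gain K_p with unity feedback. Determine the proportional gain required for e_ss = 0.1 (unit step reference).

K_p = 22.5

Steady-state error for a unit step on this type-0 loop is 1/(1 + K_p·G_p(0)).
G_p(0) = 0.4. Require 1/(1 + K_p·0.4) = 0.1, so 1 + 0.4·K_p = 10.
K_p = (10 − 1)/0.4 = 22.5.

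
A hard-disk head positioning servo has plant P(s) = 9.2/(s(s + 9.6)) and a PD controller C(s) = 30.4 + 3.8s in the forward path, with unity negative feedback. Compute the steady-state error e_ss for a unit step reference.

The open loop C(s)P(s) has a pole at the origin (type 1), so the static position error constant is infinite and e_ss = 1/(1+∞) = 0.

0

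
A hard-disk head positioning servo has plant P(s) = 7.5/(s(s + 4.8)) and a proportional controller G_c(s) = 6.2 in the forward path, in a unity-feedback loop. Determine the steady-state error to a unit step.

0

The open loop G_c(s)P(s) has a pole at the origin (type 1), so the static position error constant is infinite and e_ss = 1/(1+∞) = 0.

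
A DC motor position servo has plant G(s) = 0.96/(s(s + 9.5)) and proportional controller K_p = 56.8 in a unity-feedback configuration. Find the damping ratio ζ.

The closed-loop denominator is s(s+9.5) + 56.8·0.96 = s² + 9.5s + 54.53.
So ω_n² = 54.53 ⇒ ω_n = 7.384 rad/s, and ζ = 9.5/(2ω_n) = 0.643.

ζ = 0.643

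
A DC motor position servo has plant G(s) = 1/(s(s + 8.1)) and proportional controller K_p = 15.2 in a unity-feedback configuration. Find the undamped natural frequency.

The closed-loop denominator is s(s+8.1) + 15.2·1 = s² + 8.1s + 15.2.
Matching s² + 2ζω_n s + ω_n²: ω_n = √15.2 = 3.899 rad/s and 2ζω_n = 8.1, so ζ = 8.1/(2·3.899) = 1.04.

ω_n = 3.9 rad/s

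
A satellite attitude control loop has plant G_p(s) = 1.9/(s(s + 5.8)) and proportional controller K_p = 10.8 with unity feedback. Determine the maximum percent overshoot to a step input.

Closed-loop characteristic equation: s² + 5.8s + 20.52 = 0, so ω_n = 4.53 rad/s and ζ = 5.8/(2·4.53) = 0.6402.
%OS = 100·exp(−πζ/√(1−ζ²)) = 100·exp(−π·0.6402/√0.5902) = 7.29%.

7.29%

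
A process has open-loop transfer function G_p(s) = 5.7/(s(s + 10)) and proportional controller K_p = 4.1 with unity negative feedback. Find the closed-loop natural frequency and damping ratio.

ω_n = 4.83 rad/s, ζ = 1.03

With unity feedback the closed-loop characteristic equation is s² + 10s + 4.1·5.7 = s² + 10s + 23.37 = 0.
Matching s² + 2ζω_n s + ω_n²: ω_n = √23.37 = 4.834 rad/s and 2ζω_n = 10, so ζ = 10/(2·4.834) = 1.03.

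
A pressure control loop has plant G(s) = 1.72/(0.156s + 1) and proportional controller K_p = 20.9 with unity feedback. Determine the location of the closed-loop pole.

Closed loop: T(s) = K_p·G/(1+K_p·G) = 35.95/(0.156s + 1 + 35.95), with pole at s = −(1 + 35.95)/0.156 = −236.8.

s = -236.8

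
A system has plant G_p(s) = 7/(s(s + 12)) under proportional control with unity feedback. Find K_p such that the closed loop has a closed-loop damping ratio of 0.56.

Closed-loop characteristic equation: s² + 12s + K_p·7 = 0.
So ω_n = √(7K_p) and 2ζω_n = 12, giving ζ = 12/(2√(7K_p)).
Setting ζ = 0.56: √(7K_p) = 12/(2·0.56) = 10.71, so K_p = 114.8/7 = 16.4.

K_p = 16.4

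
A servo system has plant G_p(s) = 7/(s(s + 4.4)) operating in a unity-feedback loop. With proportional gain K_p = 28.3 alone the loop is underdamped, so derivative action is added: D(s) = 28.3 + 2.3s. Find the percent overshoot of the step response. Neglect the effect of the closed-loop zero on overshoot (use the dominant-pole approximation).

Forward path: (28.3 + 2.3s)·7/(s(s+4.4)). The closed-loop characteristic equation is s² + (4.4 + 7·2.3)s + 7·28.3 = 0.
That is s² + 20.5s + 198.1 = 0, so ω_n = 14.07 rad/s and ζ = 20.5/(2·14.07) = 0.7283.
%OS = 100·exp(−πζ/√(1−ζ²)) = 3.55%.

3.55%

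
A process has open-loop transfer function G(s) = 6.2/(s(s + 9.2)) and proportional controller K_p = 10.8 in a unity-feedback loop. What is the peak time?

T_p = 0.464 s

From 1 + K_pG(s) = 0: s² + 9.2s + 66.96 = 0 ⇒ ω_n = 8.183, ζ = 0.5621.
Damped frequency ω_d = ω_n√(1−ζ²) = 6.768 rad/s, so peak time T_p = π/ω_d = 0.464 s.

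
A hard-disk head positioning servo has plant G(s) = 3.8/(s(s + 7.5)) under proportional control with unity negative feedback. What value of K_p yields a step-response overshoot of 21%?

K_p = 18.7

From %OS = 100·exp(−πζ/√(1−ζ²)) = 21%, ζ = −ln(0.21)/√(π²+ln²(0.21)) = 0.4449.
Characteristic equation s² + 7.5s + 3.8K_p = 0 gives ζ = 7.5/(2√(3.8K_p)).
Setting ζ = 0.4449: √(3.8K_p) = 7.5/(2·0.4449) = 8.429, so K_p = 71.05/3.8 = 18.7.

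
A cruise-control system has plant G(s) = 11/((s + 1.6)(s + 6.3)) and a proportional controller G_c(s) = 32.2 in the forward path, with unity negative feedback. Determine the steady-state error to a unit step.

0.0277

The loop is type 0. Static position error constant K_pos = G_c(0)·G(0) = 32.2·1.091 = 35.14.
Steady-state error to a unit step: e_ss = 1/(1+K_pos) = 1/36.14 = 0.0277.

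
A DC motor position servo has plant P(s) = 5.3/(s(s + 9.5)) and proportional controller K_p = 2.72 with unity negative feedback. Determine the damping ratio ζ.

With unity feedback the closed-loop characteristic equation is s² + 9.5s + 2.72·5.3 = s² + 9.5s + 14.42 = 0.
So ω_n² = 14.42 ⇒ ω_n = 3.797 rad/s, and ζ = 9.5/(2ω_n) = 1.25.

ζ = 1.25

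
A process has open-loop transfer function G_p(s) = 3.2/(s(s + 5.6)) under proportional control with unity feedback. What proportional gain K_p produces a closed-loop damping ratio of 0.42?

K_p = 13.9

Closed-loop characteristic equation: s² + 5.6s + K_p·3.2 = 0.
So ω_n = √(3.2K_p) and 2ζω_n = 5.6, giving ζ = 5.6/(2√(3.2K_p)).
Setting ζ = 0.42: √(3.2K_p) = 5.6/(2·0.42) = 6.667, so K_p = 44.44/3.2 = 13.9.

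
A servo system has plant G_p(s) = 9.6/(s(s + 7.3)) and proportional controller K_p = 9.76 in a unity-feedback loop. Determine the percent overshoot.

27.8%

From 1 + K_pG_p(s) = 0: s² + 7.3s + 93.7 = 0 ⇒ ω_n = 9.68, ζ = 0.3771.
%OS = 100·exp(−πζ/√(1−ζ²)) = 100·exp(−π·0.3771/√0.8578) = 27.8%.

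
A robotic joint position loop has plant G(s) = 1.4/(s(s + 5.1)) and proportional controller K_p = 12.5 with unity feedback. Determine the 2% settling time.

T_s ≈ 1.57 s

Closed-loop characteristic equation: s² + 5.1s + 17.5 = 0, so ω_n = 4.183 rad/s and ζ = 5.1/(2·4.183) = 0.6096.
2% settling time T_s ≈ 4/(ζω_n) = 4/2.55 = 1.57 s.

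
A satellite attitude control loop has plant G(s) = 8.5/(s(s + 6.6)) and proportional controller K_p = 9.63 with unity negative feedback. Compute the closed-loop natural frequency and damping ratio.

1 + K_p·G(s) = 0 gives s² + 6.6s + 81.86 = 0.
Matching s² + 2ζω_n s + ω_n²: ω_n = √81.86 = 9.047 rad/s and 2ζω_n = 6.6, so ζ = 6.6/(2·9.047) = 0.365.

ω_n = 9.05 rad/s, ζ = 0.365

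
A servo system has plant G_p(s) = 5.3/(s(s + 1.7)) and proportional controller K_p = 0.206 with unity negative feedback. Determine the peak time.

The closed-loop denominator s² + 1.7s + 1.092 gives ω_n = √1.092 = 1.045 and ζ = 1.7/(2ω_n) = 0.8135.
Damped frequency ω_d = ω_n√(1−ζ²) = 0.6077 rad/s, so peak time T_p = π/ω_d = 5.17 s.

T_p = 5.17 s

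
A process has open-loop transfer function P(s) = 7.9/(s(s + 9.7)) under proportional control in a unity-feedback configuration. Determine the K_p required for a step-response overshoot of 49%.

From %OS = 100·exp(−πζ/√(1−ζ²)) = 49%, ζ = −ln(0.49)/√(π²+ln²(0.49)) = 0.2214.
Characteristic equation s² + 9.7s + 7.9K_p = 0 gives ζ = 9.7/(2√(7.9K_p)).
Setting ζ = 0.2214: √(7.9K_p) = 9.7/(2·0.2214) = 21.9, so K_p = 479.7/7.9 = 60.7.

K_p = 60.7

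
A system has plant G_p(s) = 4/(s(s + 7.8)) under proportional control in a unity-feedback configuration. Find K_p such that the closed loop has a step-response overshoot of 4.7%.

K_p = 7.82

From %OS = 100·exp(−πζ/√(1−ζ²)) = 4.7%, ζ = −ln(0.047)/√(π²+ln²(0.047)) = 0.6975.
Characteristic equation s² + 7.8s + 4K_p = 0 gives ζ = 7.8/(2√(4K_p)).
Setting ζ = 0.6975: √(4K_p) = 7.8/(2·0.6975) = 5.592, so K_p = 31.27/4 = 7.82.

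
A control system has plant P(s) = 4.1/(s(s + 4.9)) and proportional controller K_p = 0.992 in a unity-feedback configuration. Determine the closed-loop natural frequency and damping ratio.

ω_n = 2.02 rad/s, ζ = 1.21

1 + K_p·P(s) = 0 gives s² + 4.9s + 4.067 = 0.
Matching s² + 2ζω_n s + ω_n²: ω_n = √4.067 = 2.017 rad/s and 2ζω_n = 4.9, so ζ = 4.9/(2·2.017) = 1.21.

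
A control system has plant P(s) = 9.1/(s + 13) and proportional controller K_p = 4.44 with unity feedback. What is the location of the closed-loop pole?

Closed-loop transfer function: T(s) = K_p·P(s)/(1 + K_p·P(s)) = 40.4/(s + 13 + 40.4) = 40.4/(s + 53.4).
The closed-loop pole is at s = −53.4.

s = -53.4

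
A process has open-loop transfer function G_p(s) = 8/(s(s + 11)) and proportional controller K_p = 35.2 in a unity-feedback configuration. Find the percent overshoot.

The closed-loop denominator s² + 11s + 281.6 gives ω_n = √281.6 = 16.78 and ζ = 11/(2ω_n) = 0.3278.
%OS = 100·exp(−πζ/√(1−ζ²)) = 100·exp(−π·0.3278/√0.8926) = 33.6%.

33.6%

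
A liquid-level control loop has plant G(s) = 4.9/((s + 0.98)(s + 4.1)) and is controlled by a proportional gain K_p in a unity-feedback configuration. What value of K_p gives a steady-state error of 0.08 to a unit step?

K_p = 9.43

Steady-state error for a unit step on this type-0 loop is 1/(1 + K_p·G(0)).
G(0) = 1.22. Require 1/(1 + K_p·1.22) = 0.08, so 1 + 1.22·K_p = 12.5.
K_p = (12.5 − 1)/1.22 = 9.43.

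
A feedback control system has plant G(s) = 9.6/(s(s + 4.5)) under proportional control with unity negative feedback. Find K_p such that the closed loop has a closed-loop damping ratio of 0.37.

Closed-loop characteristic equation: s² + 4.5s + K_p·9.6 = 0.
So ω_n = √(9.6K_p) and 2ζω_n = 4.5, giving ζ = 4.5/(2√(9.6K_p)).
Setting ζ = 0.37: √(9.6K_p) = 4.5/(2·0.37) = 6.081, so K_p = 36.98/9.6 = 3.85.

K_p = 3.85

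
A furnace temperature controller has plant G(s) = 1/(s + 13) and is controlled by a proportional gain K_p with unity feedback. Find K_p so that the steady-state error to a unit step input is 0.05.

Steady-state error for a unit step on this type-0 loop is 1/(1 + K_p·G(0)).
G(0) = 0.07692. Require 1/(1 + K_p·0.07692) = 0.05, so 1 + 0.07692·K_p = 20.
K_p = (20 − 1)/0.07692 = 247.

K_p = 247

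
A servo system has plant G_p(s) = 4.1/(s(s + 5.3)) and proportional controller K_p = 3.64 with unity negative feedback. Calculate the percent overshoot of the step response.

5.17%

From 1 + K_pG_p(s) = 0: s² + 5.3s + 14.92 = 0 ⇒ ω_n = 3.863, ζ = 0.686.
%OS = 100·exp(−πζ/√(1−ζ²)) = 100·exp(−π·0.686/√0.5294) = 5.17%.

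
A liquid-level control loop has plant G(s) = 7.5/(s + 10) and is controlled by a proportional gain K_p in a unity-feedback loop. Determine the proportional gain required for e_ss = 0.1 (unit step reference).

For a type-0 loop with proportional control, e_ss = 1/(1 + K_p·G(0)).
G(0) = 0.75. Require 1/(1 + K_p·0.75) = 0.1, so 1 + 0.75·K_p = 10.
K_p = (10 − 1)/0.75 = 12.

K_p = 12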